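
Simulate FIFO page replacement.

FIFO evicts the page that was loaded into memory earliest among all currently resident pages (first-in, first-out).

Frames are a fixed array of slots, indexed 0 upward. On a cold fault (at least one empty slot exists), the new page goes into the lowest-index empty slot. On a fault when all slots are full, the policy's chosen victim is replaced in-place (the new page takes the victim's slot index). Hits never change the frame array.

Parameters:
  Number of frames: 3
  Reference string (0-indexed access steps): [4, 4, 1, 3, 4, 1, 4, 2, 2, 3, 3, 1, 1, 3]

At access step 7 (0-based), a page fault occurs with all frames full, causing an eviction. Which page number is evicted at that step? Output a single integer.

Step 0: ref 4 -> FAULT, frames=[4,-,-]
Step 1: ref 4 -> HIT, frames=[4,-,-]
Step 2: ref 1 -> FAULT, frames=[4,1,-]
Step 3: ref 3 -> FAULT, frames=[4,1,3]
Step 4: ref 4 -> HIT, frames=[4,1,3]
Step 5: ref 1 -> HIT, frames=[4,1,3]
Step 6: ref 4 -> HIT, frames=[4,1,3]
Step 7: ref 2 -> FAULT, evict 4, frames=[2,1,3]
At step 7: evicted page 4

Answer: 4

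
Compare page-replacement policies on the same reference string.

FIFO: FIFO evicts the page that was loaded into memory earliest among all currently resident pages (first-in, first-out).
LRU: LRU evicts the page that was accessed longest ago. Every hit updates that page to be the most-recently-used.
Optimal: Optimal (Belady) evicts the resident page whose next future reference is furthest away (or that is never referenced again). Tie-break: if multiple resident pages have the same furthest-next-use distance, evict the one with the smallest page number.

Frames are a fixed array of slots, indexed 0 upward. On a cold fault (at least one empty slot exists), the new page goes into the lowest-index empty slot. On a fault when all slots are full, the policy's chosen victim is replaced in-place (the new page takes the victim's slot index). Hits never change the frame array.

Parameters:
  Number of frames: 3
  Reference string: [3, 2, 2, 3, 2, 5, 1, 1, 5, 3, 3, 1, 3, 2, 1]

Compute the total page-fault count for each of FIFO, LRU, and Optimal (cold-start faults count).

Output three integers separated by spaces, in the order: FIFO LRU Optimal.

--- FIFO ---
  step 0: ref 3 -> FAULT, frames=[3,-,-] (faults so far: 1)
  step 1: ref 2 -> FAULT, frames=[3,2,-] (faults so far: 2)
  step 2: ref 2 -> HIT, frames=[3,2,-] (faults so far: 2)
  step 3: ref 3 -> HIT, frames=[3,2,-] (faults so far: 2)
  step 4: ref 2 -> HIT, frames=[3,2,-] (faults so far: 2)
  step 5: ref 5 -> FAULT, frames=[3,2,5] (faults so far: 3)
  step 6: ref 1 -> FAULT, evict 3, frames=[1,2,5] (faults so far: 4)
  step 7: ref 1 -> HIT, frames=[1,2,5] (faults so far: 4)
  step 8: ref 5 -> HIT, frames=[1,2,5] (faults so far: 4)
  step 9: ref 3 -> FAULT, evict 2, frames=[1,3,5] (faults so far: 5)
  step 10: ref 3 -> HIT, frames=[1,3,5] (faults so far: 5)
  step 11: ref 1 -> HIT, frames=[1,3,5] (faults so far: 5)
  step 12: ref 3 -> HIT, frames=[1,3,5] (faults so far: 5)
  step 13: ref 2 -> FAULT, evict 5, frames=[1,3,2] (faults so far: 6)
  step 14: ref 1 -> HIT, frames=[1,3,2] (faults so far: 6)
  FIFO total faults: 6
--- LRU ---
  step 0: ref 3 -> FAULT, frames=[3,-,-] (faults so far: 1)
  step 1: ref 2 -> FAULT, frames=[3,2,-] (faults so far: 2)
  step 2: ref 2 -> HIT, frames=[3,2,-] (faults so far: 2)
  step 3: ref 3 -> HIT, frames=[3,2,-] (faults so far: 2)
  step 4: ref 2 -> HIT, frames=[3,2,-] (faults so far: 2)
  step 5: ref 5 -> FAULT, frames=[3,2,5] (faults so far: 3)
  step 6: ref 1 -> FAULT, evict 3, frames=[1,2,5] (faults so far: 4)
  step 7: ref 1 -> HIT, frames=[1,2,5] (faults so far: 4)
  step 8: ref 5 -> HIT, frames=[1,2,5] (faults so far: 4)
  step 9: ref 3 -> FAULT, evict 2, frames=[1,3,5] (faults so far: 5)
  step 10: ref 3 -> HIT, frames=[1,3,5] (faults so far: 5)
  step 11: ref 1 -> HIT, frames=[1,3,5] (faults so far: 5)
  step 12: ref 3 -> HIT, frames=[1,3,5] (faults so far: 5)
  step 13: ref 2 -> FAULT, evict 5, frames=[1,3,2] (faults so far: 6)
  step 14: ref 1 -> HIT, frames=[1,3,2] (faults so far: 6)
  LRU total faults: 6
--- Optimal ---
  step 0: ref 3 -> FAULT, frames=[3,-,-] (faults so far: 1)
  step 1: ref 2 -> FAULT, frames=[3,2,-] (faults so far: 2)
  step 2: ref 2 -> HIT, frames=[3,2,-] (faults so far: 2)
  step 3: ref 3 -> HIT, frames=[3,2,-] (faults so far: 2)
  step 4: ref 2 -> HIT, frames=[3,2,-] (faults so far: 2)
  step 5: ref 5 -> FAULT, frames=[3,2,5] (faults so far: 3)
  step 6: ref 1 -> FAULT, evict 2, frames=[3,1,5] (faults so far: 4)
  step 7: ref 1 -> HIT, frames=[3,1,5] (faults so far: 4)
  step 8: ref 5 -> HIT, frames=[3,1,5] (faults so far: 4)
  step 9: ref 3 -> HIT, frames=[3,1,5] (faults so far: 4)
  step 10: ref 3 -> HIT, frames=[3,1,5] (faults so far: 4)
  step 11: ref 1 -> HIT, frames=[3,1,5] (faults so far: 4)
  step 12: ref 3 -> HIT, frames=[3,1,5] (faults so far: 4)
  step 13: ref 2 -> FAULT, evict 3, frames=[2,1,5] (faults so far: 5)
  step 14: ref 1 -> HIT, frames=[2,1,5] (faults so far: 5)
  Optimal total faults: 5

Answer: 6 6 5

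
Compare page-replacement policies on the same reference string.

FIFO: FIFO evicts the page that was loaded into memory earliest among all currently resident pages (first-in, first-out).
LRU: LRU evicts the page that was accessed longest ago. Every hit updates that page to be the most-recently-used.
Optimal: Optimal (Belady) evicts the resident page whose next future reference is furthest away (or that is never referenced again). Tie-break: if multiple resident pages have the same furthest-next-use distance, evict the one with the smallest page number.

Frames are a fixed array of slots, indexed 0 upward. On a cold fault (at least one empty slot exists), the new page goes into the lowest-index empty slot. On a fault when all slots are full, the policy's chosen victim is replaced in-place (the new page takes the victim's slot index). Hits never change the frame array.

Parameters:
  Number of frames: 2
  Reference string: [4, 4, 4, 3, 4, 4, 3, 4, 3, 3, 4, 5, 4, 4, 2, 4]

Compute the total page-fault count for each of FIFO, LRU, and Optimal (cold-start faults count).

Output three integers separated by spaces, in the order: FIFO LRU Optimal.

--- FIFO ---
  step 0: ref 4 -> FAULT, frames=[4,-] (faults so far: 1)
  step 1: ref 4 -> HIT, frames=[4,-] (faults so far: 1)
  step 2: ref 4 -> HIT, frames=[4,-] (faults so far: 1)
  step 3: ref 3 -> FAULT, frames=[4,3] (faults so far: 2)
  step 4: ref 4 -> HIT, frames=[4,3] (faults so far: 2)
  step 5: ref 4 -> HIT, frames=[4,3] (faults so far: 2)
  step 6: ref 3 -> HIT, frames=[4,3] (faults so far: 2)
  step 7: ref 4 -> HIT, frames=[4,3] (faults so far: 2)
  step 8: ref 3 -> HIT, frames=[4,3] (faults so far: 2)
  step 9: ref 3 -> HIT, frames=[4,3] (faults so far: 2)
  step 10: ref 4 -> HIT, frames=[4,3] (faults so far: 2)
  step 11: ref 5 -> FAULT, evict 4, frames=[5,3] (faults so far: 3)
  step 12: ref 4 -> FAULT, evict 3, frames=[5,4] (faults so far: 4)
  step 13: ref 4 -> HIT, frames=[5,4] (faults so far: 4)
  step 14: ref 2 -> FAULT, evict 5, frames=[2,4] (faults so far: 5)
  step 15: ref 4 -> HIT, frames=[2,4] (faults so far: 5)
  FIFO total faults: 5
--- LRU ---
  step 0: ref 4 -> FAULT, frames=[4,-] (faults so far: 1)
  step 1: ref 4 -> HIT, frames=[4,-] (faults so far: 1)
  step 2: ref 4 -> HIT, frames=[4,-] (faults so far: 1)
  step 3: ref 3 -> FAULT, frames=[4,3] (faults so far: 2)
  step 4: ref 4 -> HIT, frames=[4,3] (faults so far: 2)
  step 5: ref 4 -> HIT, frames=[4,3] (faults so far: 2)
  step 6: ref 3 -> HIT, frames=[4,3] (faults so far: 2)
  step 7: ref 4 -> HIT, frames=[4,3] (faults so far: 2)
  step 8: ref 3 -> HIT, frames=[4,3] (faults so far: 2)
  step 9: ref 3 -> HIT, frames=[4,3] (faults so far: 2)
  step 10: ref 4 -> HIT, frames=[4,3] (faults so far: 2)
  step 11: ref 5 -> FAULT, evict 3, frames=[4,5] (faults so far: 3)
  step 12: ref 4 -> HIT, frames=[4,5] (faults so far: 3)
  step 13: ref 4 -> HIT, frames=[4,5] (faults so far: 3)
  step 14: ref 2 -> FAULT, evict 5, frames=[4,2] (faults so far: 4)
  step 15: ref 4 -> HIT, frames=[4,2] (faults so far: 4)
  LRU total faults: 4
--- Optimal ---
  step 0: ref 4 -> FAULT, frames=[4,-] (faults so far: 1)
  step 1: ref 4 -> HIT, frames=[4,-] (faults so far: 1)
  step 2: ref 4 -> HIT, frames=[4,-] (faults so far: 1)
  step 3: ref 3 -> FAULT, frames=[4,3] (faults so far: 2)
  step 4: ref 4 -> HIT, frames=[4,3] (faults so far: 2)
  step 5: ref 4 -> HIT, frames=[4,3] (faults so far: 2)
  step 6: ref 3 -> HIT, frames=[4,3] (faults so far: 2)
  step 7: ref 4 -> HIT, frames=[4,3] (faults so far: 2)
  step 8: ref 3 -> HIT, frames=[4,3] (faults so far: 2)
  step 9: ref 3 -> HIT, frames=[4,3] (faults so far: 2)
  step 10: ref 4 -> HIT, frames=[4,3] (faults so far: 2)
  step 11: ref 5 -> FAULT, evict 3, frames=[4,5] (faults so far: 3)
  step 12: ref 4 -> HIT, frames=[4,5] (faults so far: 3)
  step 13: ref 4 -> HIT, frames=[4,5] (faults so far: 3)
  step 14: ref 2 -> FAULT, evict 5, frames=[4,2] (faults so far: 4)
  step 15: ref 4 -> HIT, frames=[4,2] (faults so far: 4)
  Optimal total faults: 4

Answer: 5 4 4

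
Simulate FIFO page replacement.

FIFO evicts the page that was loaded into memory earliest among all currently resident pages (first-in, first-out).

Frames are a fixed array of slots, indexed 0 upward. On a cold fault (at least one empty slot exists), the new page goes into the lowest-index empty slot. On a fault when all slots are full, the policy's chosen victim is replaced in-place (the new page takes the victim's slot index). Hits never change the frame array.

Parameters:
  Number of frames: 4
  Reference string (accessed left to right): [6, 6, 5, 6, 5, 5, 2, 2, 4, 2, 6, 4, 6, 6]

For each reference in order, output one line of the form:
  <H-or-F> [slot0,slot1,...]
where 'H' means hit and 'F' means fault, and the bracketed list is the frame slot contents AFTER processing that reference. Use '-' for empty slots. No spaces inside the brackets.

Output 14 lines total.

F [6,-,-,-]
H [6,-,-,-]
F [6,5,-,-]
H [6,5,-,-]
H [6,5,-,-]
H [6,5,-,-]
F [6,5,2,-]
H [6,5,2,-]
F [6,5,2,4]
H [6,5,2,4]
H [6,5,2,4]
H [6,5,2,4]
H [6,5,2,4]
H [6,5,2,4]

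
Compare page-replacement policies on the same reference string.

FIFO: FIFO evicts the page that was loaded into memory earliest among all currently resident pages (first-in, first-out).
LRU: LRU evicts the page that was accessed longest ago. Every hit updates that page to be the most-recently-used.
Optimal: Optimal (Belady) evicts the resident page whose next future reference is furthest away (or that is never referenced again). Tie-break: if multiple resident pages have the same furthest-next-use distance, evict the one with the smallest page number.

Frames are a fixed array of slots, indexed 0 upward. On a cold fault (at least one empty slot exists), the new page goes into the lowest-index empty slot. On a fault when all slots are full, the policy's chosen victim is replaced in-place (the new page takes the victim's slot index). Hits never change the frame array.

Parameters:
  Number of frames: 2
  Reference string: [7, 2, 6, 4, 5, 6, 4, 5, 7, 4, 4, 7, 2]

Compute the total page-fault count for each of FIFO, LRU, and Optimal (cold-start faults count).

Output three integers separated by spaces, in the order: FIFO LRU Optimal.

Answer: 11 11 8

Derivation:
--- FIFO ---
  step 0: ref 7 -> FAULT, frames=[7,-] (faults so far: 1)
  step 1: ref 2 -> FAULT, frames=[7,2] (faults so far: 2)
  step 2: ref 6 -> FAULT, evict 7, frames=[6,2] (faults so far: 3)
  step 3: ref 4 -> FAULT, evict 2, frames=[6,4] (faults so far: 4)
  step 4: ref 5 -> FAULT, evict 6, frames=[5,4] (faults so far: 5)
  step 5: ref 6 -> FAULT, evict 4, frames=[5,6] (faults so far: 6)
  step 6: ref 4 -> FAULT, evict 5, frames=[4,6] (faults so far: 7)
  step 7: ref 5 -> FAULT, evict 6, frames=[4,5] (faults so far: 8)
  step 8: ref 7 -> FAULT, evict 4, frames=[7,5] (faults so far: 9)
  step 9: ref 4 -> FAULT, evict 5, frames=[7,4] (faults so far: 10)
  step 10: ref 4 -> HIT, frames=[7,4] (faults so far: 10)
  step 11: ref 7 -> HIT, frames=[7,4] (faults so far: 10)
  step 12: ref 2 -> FAULT, evict 7, frames=[2,4] (faults so far: 11)
  FIFO total faults: 11
--- LRU ---
  step 0: ref 7 -> FAULT, frames=[7,-] (faults so far: 1)
  step 1: ref 2 -> FAULT, frames=[7,2] (faults so far: 2)
  step 2: ref 6 -> FAULT, evict 7, frames=[6,2] (faults so far: 3)
  step 3: ref 4 -> FAULT, evict 2, frames=[6,4] (faults so far: 4)
  step 4: ref 5 -> FAULT, evict 6, frames=[5,4] (faults so far: 5)
  step 5: ref 6 -> FAULT, evict 4, frames=[5,6] (faults so far: 6)
  step 6: ref 4 -> FAULT, evict 5, frames=[4,6] (faults so far: 7)
  step 7: ref 5 -> FAULT, evict 6, frames=[4,5] (faults so far: 8)
  step 8: ref 7 -> FAULT, evict 4, frames=[7,5] (faults so far: 9)
  step 9: ref 4 -> FAULT, evict 5, frames=[7,4] (faults so far: 10)
  step 10: ref 4 -> HIT, frames=[7,4] (faults so far: 10)
  step 11: ref 7 -> HIT, frames=[7,4] (faults so far: 10)
  step 12: ref 2 -> FAULT, evict 4, frames=[7,2] (faults so far: 11)
  LRU total faults: 11
--- Optimal ---
  step 0: ref 7 -> FAULT, frames=[7,-] (faults so far: 1)
  step 1: ref 2 -> FAULT, frames=[7,2] (faults so far: 2)
  step 2: ref 6 -> FAULT, evict 2, frames=[7,6] (faults so far: 3)
  step 3: ref 4 -> FAULT, evict 7, frames=[4,6] (faults so far: 4)
  step 4: ref 5 -> FAULT, evict 4, frames=[5,6] (faults so far: 5)
  step 5: ref 6 -> HIT, frames=[5,6] (faults so far: 5)
  step 6: ref 4 -> FAULT, evict 6, frames=[5,4] (faults so far: 6)
  step 7: ref 5 -> HIT, frames=[5,4] (faults so far: 6)
  step 8: ref 7 -> FAULT, evict 5, frames=[7,4] (faults so far: 7)
  step 9: ref 4 -> HIT, frames=[7,4] (faults so far: 7)
  step 10: ref 4 -> HIT, frames=[7,4] (faults so far: 7)
  step 11: ref 7 -> HIT, frames=[7,4] (faults so far: 7)
  step 12: ref 2 -> FAULT, evict 4, frames=[7,2] (faults so far: 8)
  Optimal total faults: 8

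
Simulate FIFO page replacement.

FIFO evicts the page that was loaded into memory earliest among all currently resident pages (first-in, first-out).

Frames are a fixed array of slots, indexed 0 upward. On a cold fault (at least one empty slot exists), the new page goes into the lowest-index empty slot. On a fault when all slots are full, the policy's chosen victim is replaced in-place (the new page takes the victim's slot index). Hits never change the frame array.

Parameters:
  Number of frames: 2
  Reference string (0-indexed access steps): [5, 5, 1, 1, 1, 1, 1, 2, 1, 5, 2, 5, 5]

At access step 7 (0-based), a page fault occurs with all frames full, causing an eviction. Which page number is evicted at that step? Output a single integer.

Answer: 5

Derivation:
Step 0: ref 5 -> FAULT, frames=[5,-]
Step 1: ref 5 -> HIT, frames=[5,-]
Step 2: ref 1 -> FAULT, frames=[5,1]
Step 3: ref 1 -> HIT, frames=[5,1]
Step 4: ref 1 -> HIT, frames=[5,1]
Step 5: ref 1 -> HIT, frames=[5,1]
Step 6: ref 1 -> HIT, frames=[5,1]
Step 7: ref 2 -> FAULT, evict 5, frames=[2,1]
At step 7: evicted page 5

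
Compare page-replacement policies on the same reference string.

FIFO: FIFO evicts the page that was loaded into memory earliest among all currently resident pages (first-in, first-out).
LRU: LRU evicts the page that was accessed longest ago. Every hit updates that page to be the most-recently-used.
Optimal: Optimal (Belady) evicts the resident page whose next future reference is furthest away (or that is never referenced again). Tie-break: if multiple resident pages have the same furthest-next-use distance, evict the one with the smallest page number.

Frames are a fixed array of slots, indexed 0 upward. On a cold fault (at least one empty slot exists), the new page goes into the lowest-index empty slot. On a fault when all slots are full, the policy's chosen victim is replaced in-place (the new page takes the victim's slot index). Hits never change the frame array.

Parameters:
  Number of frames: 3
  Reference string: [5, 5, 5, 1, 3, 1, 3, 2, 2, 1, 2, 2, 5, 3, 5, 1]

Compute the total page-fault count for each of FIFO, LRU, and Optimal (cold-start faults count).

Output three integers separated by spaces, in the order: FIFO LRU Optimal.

--- FIFO ---
  step 0: ref 5 -> FAULT, frames=[5,-,-] (faults so far: 1)
  step 1: ref 5 -> HIT, frames=[5,-,-] (faults so far: 1)
  step 2: ref 5 -> HIT, frames=[5,-,-] (faults so far: 1)
  step 3: ref 1 -> FAULT, frames=[5,1,-] (faults so far: 2)
  step 4: ref 3 -> FAULT, frames=[5,1,3] (faults so far: 3)
  step 5: ref 1 -> HIT, frames=[5,1,3] (faults so far: 3)
  step 6: ref 3 -> HIT, frames=[5,1,3] (faults so far: 3)
  step 7: ref 2 -> FAULT, evict 5, frames=[2,1,3] (faults so far: 4)
  step 8: ref 2 -> HIT, frames=[2,1,3] (faults so far: 4)
  step 9: ref 1 -> HIT, frames=[2,1,3] (faults so far: 4)
  step 10: ref 2 -> HIT, frames=[2,1,3] (faults so far: 4)
  step 11: ref 2 -> HIT, frames=[2,1,3] (faults so far: 4)
  step 12: ref 5 -> FAULT, evict 1, frames=[2,5,3] (faults so far: 5)
  step 13: ref 3 -> HIT, frames=[2,5,3] (faults so far: 5)
  step 14: ref 5 -> HIT, frames=[2,5,3] (faults so far: 5)
  step 15: ref 1 -> FAULT, evict 3, frames=[2,5,1] (faults so far: 6)
  FIFO total faults: 6
--- LRU ---
  step 0: ref 5 -> FAULT, frames=[5,-,-] (faults so far: 1)
  step 1: ref 5 -> HIT, frames=[5,-,-] (faults so far: 1)
  step 2: ref 5 -> HIT, frames=[5,-,-] (faults so far: 1)
  step 3: ref 1 -> FAULT, frames=[5,1,-] (faults so far: 2)
  step 4: ref 3 -> FAULT, frames=[5,1,3] (faults so far: 3)
  step 5: ref 1 -> HIT, frames=[5,1,3] (faults so far: 3)
  step 6: ref 3 -> HIT, frames=[5,1,3] (faults so far: 3)
  step 7: ref 2 -> FAULT, evict 5, frames=[2,1,3] (faults so far: 4)
  step 8: ref 2 -> HIT, frames=[2,1,3] (faults so far: 4)
  step 9: ref 1 -> HIT, frames=[2,1,3] (faults so far: 4)
  step 10: ref 2 -> HIT, frames=[2,1,3] (faults so far: 4)
  step 11: ref 2 -> HIT, frames=[2,1,3] (faults so far: 4)
  step 12: ref 5 -> FAULT, evict 3, frames=[2,1,5] (faults so far: 5)
  step 13: ref 3 -> FAULT, evict 1, frames=[2,3,5] (faults so far: 6)
  step 14: ref 5 -> HIT, frames=[2,3,5] (faults so far: 6)
  step 15: ref 1 -> FAULT, evict 2, frames=[1,3,5] (faults so far: 7)
  LRU total faults: 7
--- Optimal ---
  step 0: ref 5 -> FAULT, frames=[5,-,-] (faults so far: 1)
  step 1: ref 5 -> HIT, frames=[5,-,-] (faults so far: 1)
  step 2: ref 5 -> HIT, frames=[5,-,-] (faults so far: 1)
  step 3: ref 1 -> FAULT, frames=[5,1,-] (faults so far: 2)
  step 4: ref 3 -> FAULT, frames=[5,1,3] (faults so far: 3)
  step 5: ref 1 -> HIT, frames=[5,1,3] (faults so far: 3)
  step 6: ref 3 -> HIT, frames=[5,1,3] (faults so far: 3)
  step 7: ref 2 -> FAULT, evict 3, frames=[5,1,2] (faults so far: 4)
  step 8: ref 2 -> HIT, frames=[5,1,2] (faults so far: 4)
  step 9: ref 1 -> HIT, frames=[5,1,2] (faults so far: 4)
  step 10: ref 2 -> HIT, frames=[5,1,2] (faults so far: 4)
  step 11: ref 2 -> HIT, frames=[5,1,2] (faults so far: 4)
  step 12: ref 5 -> HIT, frames=[5,1,2] (faults so far: 4)
  step 13: ref 3 -> FAULT, evict 2, frames=[5,1,3] (faults so far: 5)
  step 14: ref 5 -> HIT, frames=[5,1,3] (faults so far: 5)
  step 15: ref 1 -> HIT, frames=[5,1,3] (faults so far: 5)
  Optimal total faults: 5

Answer: 6 7 5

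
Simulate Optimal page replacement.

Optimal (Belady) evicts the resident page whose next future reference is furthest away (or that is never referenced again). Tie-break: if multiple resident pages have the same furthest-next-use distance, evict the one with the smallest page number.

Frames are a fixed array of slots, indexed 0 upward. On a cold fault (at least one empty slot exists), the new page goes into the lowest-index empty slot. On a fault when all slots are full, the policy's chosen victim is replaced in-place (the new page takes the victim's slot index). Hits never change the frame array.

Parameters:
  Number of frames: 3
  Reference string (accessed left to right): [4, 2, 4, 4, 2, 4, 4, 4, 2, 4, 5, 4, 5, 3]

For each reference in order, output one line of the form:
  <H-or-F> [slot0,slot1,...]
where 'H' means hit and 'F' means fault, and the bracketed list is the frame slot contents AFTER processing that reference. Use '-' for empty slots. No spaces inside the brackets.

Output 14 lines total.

F [4,-,-]
F [4,2,-]
H [4,2,-]
H [4,2,-]
H [4,2,-]
H [4,2,-]
H [4,2,-]
H [4,2,-]
H [4,2,-]
H [4,2,-]
F [4,2,5]
H [4,2,5]
H [4,2,5]
F [4,3,5]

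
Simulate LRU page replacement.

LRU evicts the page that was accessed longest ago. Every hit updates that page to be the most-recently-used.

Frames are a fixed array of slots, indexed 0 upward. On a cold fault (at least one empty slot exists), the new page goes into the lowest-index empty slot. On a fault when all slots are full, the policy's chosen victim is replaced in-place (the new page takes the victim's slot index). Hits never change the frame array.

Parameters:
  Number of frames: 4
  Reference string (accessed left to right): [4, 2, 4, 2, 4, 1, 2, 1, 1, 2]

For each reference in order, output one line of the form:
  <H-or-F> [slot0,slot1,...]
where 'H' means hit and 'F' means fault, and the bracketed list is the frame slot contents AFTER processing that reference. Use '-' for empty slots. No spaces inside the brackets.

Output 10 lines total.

F [4,-,-,-]
F [4,2,-,-]
H [4,2,-,-]
H [4,2,-,-]
H [4,2,-,-]
F [4,2,1,-]
H [4,2,1,-]
H [4,2,1,-]
H [4,2,1,-]
H [4,2,1,-]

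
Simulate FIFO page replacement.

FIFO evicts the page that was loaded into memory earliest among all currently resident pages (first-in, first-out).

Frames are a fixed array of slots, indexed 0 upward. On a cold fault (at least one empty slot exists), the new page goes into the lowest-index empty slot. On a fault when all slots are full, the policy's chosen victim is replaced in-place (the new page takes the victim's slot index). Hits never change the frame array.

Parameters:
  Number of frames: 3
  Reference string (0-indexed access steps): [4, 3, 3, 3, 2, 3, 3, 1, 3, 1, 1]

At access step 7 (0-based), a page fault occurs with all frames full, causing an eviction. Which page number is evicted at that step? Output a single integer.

Answer: 4

Derivation:
Step 0: ref 4 -> FAULT, frames=[4,-,-]
Step 1: ref 3 -> FAULT, frames=[4,3,-]
Step 2: ref 3 -> HIT, frames=[4,3,-]
Step 3: ref 3 -> HIT, frames=[4,3,-]
Step 4: ref 2 -> FAULT, frames=[4,3,2]
Step 5: ref 3 -> HIT, frames=[4,3,2]
Step 6: ref 3 -> HIT, frames=[4,3,2]
Step 7: ref 1 -> FAULT, evict 4, frames=[1,3,2]
At step 7: evicted page 4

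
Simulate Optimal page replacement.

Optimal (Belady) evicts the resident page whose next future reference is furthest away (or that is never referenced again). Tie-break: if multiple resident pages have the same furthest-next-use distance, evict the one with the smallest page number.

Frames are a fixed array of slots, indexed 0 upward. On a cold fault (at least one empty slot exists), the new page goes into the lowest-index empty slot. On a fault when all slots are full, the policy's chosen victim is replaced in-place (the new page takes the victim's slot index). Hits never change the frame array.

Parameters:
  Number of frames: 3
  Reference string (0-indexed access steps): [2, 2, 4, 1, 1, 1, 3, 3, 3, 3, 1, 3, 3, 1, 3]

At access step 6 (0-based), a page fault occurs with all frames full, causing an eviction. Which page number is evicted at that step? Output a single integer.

Answer: 2

Derivation:
Step 0: ref 2 -> FAULT, frames=[2,-,-]
Step 1: ref 2 -> HIT, frames=[2,-,-]
Step 2: ref 4 -> FAULT, frames=[2,4,-]
Step 3: ref 1 -> FAULT, frames=[2,4,1]
Step 4: ref 1 -> HIT, frames=[2,4,1]
Step 5: ref 1 -> HIT, frames=[2,4,1]
Step 6: ref 3 -> FAULT, evict 2, frames=[3,4,1]
At step 6: evicted page 2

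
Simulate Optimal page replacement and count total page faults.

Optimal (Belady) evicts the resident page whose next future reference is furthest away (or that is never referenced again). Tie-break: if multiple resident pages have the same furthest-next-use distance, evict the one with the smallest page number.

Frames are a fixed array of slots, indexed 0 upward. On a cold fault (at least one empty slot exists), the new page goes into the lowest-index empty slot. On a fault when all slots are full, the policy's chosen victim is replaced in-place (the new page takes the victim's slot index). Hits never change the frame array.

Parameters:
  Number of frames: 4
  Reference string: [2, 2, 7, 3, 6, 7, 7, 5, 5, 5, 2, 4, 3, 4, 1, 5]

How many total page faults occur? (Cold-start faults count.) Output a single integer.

Step 0: ref 2 → FAULT, frames=[2,-,-,-]
Step 1: ref 2 → HIT, frames=[2,-,-,-]
Step 2: ref 7 → FAULT, frames=[2,7,-,-]
Step 3: ref 3 → FAULT, frames=[2,7,3,-]
Step 4: ref 6 → FAULT, frames=[2,7,3,6]
Step 5: ref 7 → HIT, frames=[2,7,3,6]
Step 6: ref 7 → HIT, frames=[2,7,3,6]
Step 7: ref 5 → FAULT (evict 6), frames=[2,7,3,5]
Step 8: ref 5 → HIT, frames=[2,7,3,5]
Step 9: ref 5 → HIT, frames=[2,7,3,5]
Step 10: ref 2 → HIT, frames=[2,7,3,5]
Step 11: ref 4 → FAULT (evict 2), frames=[4,7,3,5]
Step 12: ref 3 → HIT, frames=[4,7,3,5]
Step 13: ref 4 → HIT, frames=[4,7,3,5]
Step 14: ref 1 → FAULT (evict 3), frames=[4,7,1,5]
Step 15: ref 5 → HIT, frames=[4,7,1,5]
Total faults: 7

Answer: 7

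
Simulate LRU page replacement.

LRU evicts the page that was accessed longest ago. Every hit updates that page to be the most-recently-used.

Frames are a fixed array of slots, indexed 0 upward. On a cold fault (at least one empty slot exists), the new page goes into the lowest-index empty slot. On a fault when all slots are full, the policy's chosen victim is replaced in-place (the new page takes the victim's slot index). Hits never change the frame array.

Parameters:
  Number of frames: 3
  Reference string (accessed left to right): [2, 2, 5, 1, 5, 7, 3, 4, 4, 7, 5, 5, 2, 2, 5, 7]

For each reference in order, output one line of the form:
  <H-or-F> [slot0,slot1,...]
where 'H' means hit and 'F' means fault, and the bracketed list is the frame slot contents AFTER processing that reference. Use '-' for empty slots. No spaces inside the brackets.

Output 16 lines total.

F [2,-,-]
H [2,-,-]
F [2,5,-]
F [2,5,1]
H [2,5,1]
F [7,5,1]
F [7,5,3]
F [7,4,3]
H [7,4,3]
H [7,4,3]
F [7,4,5]
H [7,4,5]
F [7,2,5]
H [7,2,5]
H [7,2,5]
H [7,2,5]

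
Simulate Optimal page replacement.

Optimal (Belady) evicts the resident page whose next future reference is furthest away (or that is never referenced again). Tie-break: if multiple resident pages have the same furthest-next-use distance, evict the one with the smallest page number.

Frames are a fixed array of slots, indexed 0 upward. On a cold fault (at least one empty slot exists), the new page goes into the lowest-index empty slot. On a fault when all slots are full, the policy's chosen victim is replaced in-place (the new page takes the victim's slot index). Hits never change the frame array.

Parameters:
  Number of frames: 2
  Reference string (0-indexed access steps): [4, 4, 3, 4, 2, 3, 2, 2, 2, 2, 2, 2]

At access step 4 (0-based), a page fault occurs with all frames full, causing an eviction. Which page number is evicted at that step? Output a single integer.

Step 0: ref 4 -> FAULT, frames=[4,-]
Step 1: ref 4 -> HIT, frames=[4,-]
Step 2: ref 3 -> FAULT, frames=[4,3]
Step 3: ref 4 -> HIT, frames=[4,3]
Step 4: ref 2 -> FAULT, evict 4, frames=[2,3]
At step 4: evicted page 4

Answer: 4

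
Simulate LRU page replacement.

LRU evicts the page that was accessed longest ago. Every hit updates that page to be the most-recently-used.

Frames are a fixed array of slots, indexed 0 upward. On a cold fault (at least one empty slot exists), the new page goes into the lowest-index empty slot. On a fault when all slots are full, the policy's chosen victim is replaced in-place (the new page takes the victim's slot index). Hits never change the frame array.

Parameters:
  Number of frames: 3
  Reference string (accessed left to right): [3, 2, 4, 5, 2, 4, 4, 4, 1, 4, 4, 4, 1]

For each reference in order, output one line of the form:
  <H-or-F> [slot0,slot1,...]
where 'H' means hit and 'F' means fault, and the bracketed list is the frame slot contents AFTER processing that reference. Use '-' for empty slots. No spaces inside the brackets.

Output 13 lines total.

F [3,-,-]
F [3,2,-]
F [3,2,4]
F [5,2,4]
H [5,2,4]
H [5,2,4]
H [5,2,4]
H [5,2,4]
F [1,2,4]
H [1,2,4]
H [1,2,4]
H [1,2,4]
H [1,2,4]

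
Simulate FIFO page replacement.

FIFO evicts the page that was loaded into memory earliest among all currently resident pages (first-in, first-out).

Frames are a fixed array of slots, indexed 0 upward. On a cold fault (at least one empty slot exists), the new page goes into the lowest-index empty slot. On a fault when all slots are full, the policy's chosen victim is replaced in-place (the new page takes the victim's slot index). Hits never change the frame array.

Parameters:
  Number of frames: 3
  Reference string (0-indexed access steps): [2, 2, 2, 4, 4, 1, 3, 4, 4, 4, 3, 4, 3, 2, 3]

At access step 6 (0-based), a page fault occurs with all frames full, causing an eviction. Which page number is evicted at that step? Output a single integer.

Step 0: ref 2 -> FAULT, frames=[2,-,-]
Step 1: ref 2 -> HIT, frames=[2,-,-]
Step 2: ref 2 -> HIT, frames=[2,-,-]
Step 3: ref 4 -> FAULT, frames=[2,4,-]
Step 4: ref 4 -> HIT, frames=[2,4,-]
Step 5: ref 1 -> FAULT, frames=[2,4,1]
Step 6: ref 3 -> FAULT, evict 2, frames=[3,4,1]
At step 6: evicted page 2

Answer: 2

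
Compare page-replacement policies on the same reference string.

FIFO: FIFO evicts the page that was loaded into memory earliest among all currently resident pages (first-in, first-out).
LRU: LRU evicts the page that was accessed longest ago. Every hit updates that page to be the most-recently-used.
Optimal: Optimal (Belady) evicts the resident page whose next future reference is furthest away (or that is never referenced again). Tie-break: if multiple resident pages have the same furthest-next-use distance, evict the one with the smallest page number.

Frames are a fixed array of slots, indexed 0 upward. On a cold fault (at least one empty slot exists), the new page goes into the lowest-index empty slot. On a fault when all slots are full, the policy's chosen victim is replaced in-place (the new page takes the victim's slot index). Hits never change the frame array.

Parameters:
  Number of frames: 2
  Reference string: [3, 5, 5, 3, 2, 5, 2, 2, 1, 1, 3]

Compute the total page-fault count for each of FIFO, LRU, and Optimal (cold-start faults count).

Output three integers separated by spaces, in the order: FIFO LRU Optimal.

Answer: 5 6 5

Derivation:
--- FIFO ---
  step 0: ref 3 -> FAULT, frames=[3,-] (faults so far: 1)
  step 1: ref 5 -> FAULT, frames=[3,5] (faults so far: 2)
  step 2: ref 5 -> HIT, frames=[3,5] (faults so far: 2)
  step 3: ref 3 -> HIT, frames=[3,5] (faults so far: 2)
  step 4: ref 2 -> FAULT, evict 3, frames=[2,5] (faults so far: 3)
  step 5: ref 5 -> HIT, frames=[2,5] (faults so far: 3)
  step 6: ref 2 -> HIT, frames=[2,5] (faults so far: 3)
  step 7: ref 2 -> HIT, frames=[2,5] (faults so far: 3)
  step 8: ref 1 -> FAULT, evict 5, frames=[2,1] (faults so far: 4)
  step 9: ref 1 -> HIT, frames=[2,1] (faults so far: 4)
  step 10: ref 3 -> FAULT, evict 2, frames=[3,1] (faults so far: 5)
  FIFO total faults: 5
--- LRU ---
  step 0: ref 3 -> FAULT, frames=[3,-] (faults so far: 1)
  step 1: ref 5 -> FAULT, frames=[3,5] (faults so far: 2)
  step 2: ref 5 -> HIT, frames=[3,5] (faults so far: 2)
  step 3: ref 3 -> HIT, frames=[3,5] (faults so far: 2)
  step 4: ref 2 -> FAULT, evict 5, frames=[3,2] (faults so far: 3)
  step 5: ref 5 -> FAULT, evict 3, frames=[5,2] (faults so far: 4)
  step 6: ref 2 -> HIT, frames=[5,2] (faults so far: 4)
  step 7: ref 2 -> HIT, frames=[5,2] (faults so far: 4)
  step 8: ref 1 -> FAULT, evict 5, frames=[1,2] (faults so far: 5)
  step 9: ref 1 -> HIT, frames=[1,2] (faults so far: 5)
  step 10: ref 3 -> FAULT, evict 2, frames=[1,3] (faults so far: 6)
  LRU total faults: 6
--- Optimal ---
  step 0: ref 3 -> FAULT, frames=[3,-] (faults so far: 1)
  step 1: ref 5 -> FAULT, frames=[3,5] (faults so far: 2)
  step 2: ref 5 -> HIT, frames=[3,5] (faults so far: 2)
  step 3: ref 3 -> HIT, frames=[3,5] (faults so far: 2)
  step 4: ref 2 -> FAULT, evict 3, frames=[2,5] (faults so far: 3)
  step 5: ref 5 -> HIT, frames=[2,5] (faults so far: 3)
  step 6: ref 2 -> HIT, frames=[2,5] (faults so far: 3)
  step 7: ref 2 -> HIT, frames=[2,5] (faults so far: 3)
  step 8: ref 1 -> FAULT, evict 2, frames=[1,5] (faults so far: 4)
  step 9: ref 1 -> HIT, frames=[1,5] (faults so far: 4)
  step 10: ref 3 -> FAULT, evict 1, frames=[3,5] (faults so far: 5)
  Optimal total faults: 5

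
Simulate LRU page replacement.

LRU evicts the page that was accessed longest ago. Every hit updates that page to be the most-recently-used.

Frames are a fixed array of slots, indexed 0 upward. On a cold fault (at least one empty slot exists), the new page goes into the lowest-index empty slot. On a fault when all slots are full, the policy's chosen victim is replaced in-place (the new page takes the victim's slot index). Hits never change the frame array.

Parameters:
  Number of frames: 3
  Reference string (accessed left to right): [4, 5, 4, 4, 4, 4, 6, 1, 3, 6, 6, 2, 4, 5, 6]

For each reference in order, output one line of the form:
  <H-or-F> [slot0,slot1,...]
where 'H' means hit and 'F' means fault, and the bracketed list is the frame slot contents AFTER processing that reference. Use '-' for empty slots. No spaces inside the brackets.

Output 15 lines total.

F [4,-,-]
F [4,5,-]
H [4,5,-]
H [4,5,-]
H [4,5,-]
H [4,5,-]
F [4,5,6]
F [4,1,6]
F [3,1,6]
H [3,1,6]
H [3,1,6]
F [3,2,6]
F [4,2,6]
F [4,2,5]
F [4,6,5]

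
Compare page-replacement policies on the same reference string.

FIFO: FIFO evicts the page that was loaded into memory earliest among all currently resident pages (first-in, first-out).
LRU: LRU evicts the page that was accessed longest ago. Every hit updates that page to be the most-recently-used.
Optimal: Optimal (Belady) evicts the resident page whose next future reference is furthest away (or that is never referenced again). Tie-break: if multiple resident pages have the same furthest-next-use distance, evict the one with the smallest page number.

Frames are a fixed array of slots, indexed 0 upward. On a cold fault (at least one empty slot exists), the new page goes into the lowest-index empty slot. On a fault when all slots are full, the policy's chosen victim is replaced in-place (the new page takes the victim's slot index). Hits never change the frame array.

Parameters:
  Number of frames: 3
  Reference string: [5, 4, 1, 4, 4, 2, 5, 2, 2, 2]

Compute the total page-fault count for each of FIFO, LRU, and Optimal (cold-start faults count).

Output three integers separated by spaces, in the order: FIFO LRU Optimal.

Answer: 5 5 4

Derivation:
--- FIFO ---
  step 0: ref 5 -> FAULT, frames=[5,-,-] (faults so far: 1)
  step 1: ref 4 -> FAULT, frames=[5,4,-] (faults so far: 2)
  step 2: ref 1 -> FAULT, frames=[5,4,1] (faults so far: 3)
  step 3: ref 4 -> HIT, frames=[5,4,1] (faults so far: 3)
  step 4: ref 4 -> HIT, frames=[5,4,1] (faults so far: 3)
  step 5: ref 2 -> FAULT, evict 5, frames=[2,4,1] (faults so far: 4)
  step 6: ref 5 -> FAULT, evict 4, frames=[2,5,1] (faults so far: 5)
  step 7: ref 2 -> HIT, frames=[2,5,1] (faults so far: 5)
  step 8: ref 2 -> HIT, frames=[2,5,1] (faults so far: 5)
  step 9: ref 2 -> HIT, frames=[2,5,1] (faults so far: 5)
  FIFO total faults: 5
--- LRU ---
  step 0: ref 5 -> FAULT, frames=[5,-,-] (faults so far: 1)
  step 1: ref 4 -> FAULT, frames=[5,4,-] (faults so far: 2)
  step 2: ref 1 -> FAULT, frames=[5,4,1] (faults so far: 3)
  step 3: ref 4 -> HIT, frames=[5,4,1] (faults so far: 3)
  step 4: ref 4 -> HIT, frames=[5,4,1] (faults so far: 3)
  step 5: ref 2 -> FAULT, evict 5, frames=[2,4,1] (faults so far: 4)
  step 6: ref 5 -> FAULT, evict 1, frames=[2,4,5] (faults so far: 5)
  step 7: ref 2 -> HIT, frames=[2,4,5] (faults so far: 5)
  step 8: ref 2 -> HIT, frames=[2,4,5] (faults so far: 5)
  step 9: ref 2 -> HIT, frames=[2,4,5] (faults so far: 5)
  LRU total faults: 5
--- Optimal ---
  step 0: ref 5 -> FAULT, frames=[5,-,-] (faults so far: 1)
  step 1: ref 4 -> FAULT, frames=[5,4,-] (faults so far: 2)
  step 2: ref 1 -> FAULT, frames=[5,4,1] (faults so far: 3)
  step 3: ref 4 -> HIT, frames=[5,4,1] (faults so far: 3)
  step 4: ref 4 -> HIT, frames=[5,4,1] (faults so far: 3)
  step 5: ref 2 -> FAULT, evict 1, frames=[5,4,2] (faults so far: 4)
  step 6: ref 5 -> HIT, frames=[5,4,2] (faults so far: 4)
  step 7: ref 2 -> HIT, frames=[5,4,2] (faults so far: 4)
  step 8: ref 2 -> HIT, frames=[5,4,2] (faults so far: 4)
  step 9: ref 2 -> HIT, frames=[5,4,2] (faults so far: 4)
  Optimal total faults: 4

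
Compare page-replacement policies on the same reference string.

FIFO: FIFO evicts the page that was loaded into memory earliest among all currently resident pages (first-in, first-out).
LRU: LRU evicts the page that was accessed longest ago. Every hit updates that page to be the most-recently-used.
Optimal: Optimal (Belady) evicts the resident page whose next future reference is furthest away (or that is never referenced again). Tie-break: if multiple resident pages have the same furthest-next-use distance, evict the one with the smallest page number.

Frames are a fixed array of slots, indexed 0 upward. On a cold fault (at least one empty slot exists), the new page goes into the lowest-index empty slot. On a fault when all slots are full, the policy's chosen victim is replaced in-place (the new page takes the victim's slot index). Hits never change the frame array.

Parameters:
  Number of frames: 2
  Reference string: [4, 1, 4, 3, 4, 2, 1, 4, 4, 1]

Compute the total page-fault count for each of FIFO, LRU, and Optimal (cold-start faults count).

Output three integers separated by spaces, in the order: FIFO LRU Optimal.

--- FIFO ---
  step 0: ref 4 -> FAULT, frames=[4,-] (faults so far: 1)
  step 1: ref 1 -> FAULT, frames=[4,1] (faults so far: 2)
  step 2: ref 4 -> HIT, frames=[4,1] (faults so far: 2)
  step 3: ref 3 -> FAULT, evict 4, frames=[3,1] (faults so far: 3)
  step 4: ref 4 -> FAULT, evict 1, frames=[3,4] (faults so far: 4)
  step 5: ref 2 -> FAULT, evict 3, frames=[2,4] (faults so far: 5)
  step 6: ref 1 -> FAULT, evict 4, frames=[2,1] (faults so far: 6)
  step 7: ref 4 -> FAULT, evict 2, frames=[4,1] (faults so far: 7)
  step 8: ref 4 -> HIT, frames=[4,1] (faults so far: 7)
  step 9: ref 1 -> HIT, frames=[4,1] (faults so far: 7)
  FIFO total faults: 7
--- LRU ---
  step 0: ref 4 -> FAULT, frames=[4,-] (faults so far: 1)
  step 1: ref 1 -> FAULT, frames=[4,1] (faults so far: 2)
  step 2: ref 4 -> HIT, frames=[4,1] (faults so far: 2)
  step 3: ref 3 -> FAULT, evict 1, frames=[4,3] (faults so far: 3)
  step 4: ref 4 -> HIT, frames=[4,3] (faults so far: 3)
  step 5: ref 2 -> FAULT, evict 3, frames=[4,2] (faults so far: 4)
  step 6: ref 1 -> FAULT, evict 4, frames=[1,2] (faults so far: 5)
  step 7: ref 4 -> FAULT, evict 2, frames=[1,4] (faults so far: 6)
  step 8: ref 4 -> HIT, frames=[1,4] (faults so far: 6)
  step 9: ref 1 -> HIT, frames=[1,4] (faults so far: 6)
  LRU total faults: 6
--- Optimal ---
  step 0: ref 4 -> FAULT, frames=[4,-] (faults so far: 1)
  step 1: ref 1 -> FAULT, frames=[4,1] (faults so far: 2)
  step 2: ref 4 -> HIT, frames=[4,1] (faults so far: 2)
  step 3: ref 3 -> FAULT, evict 1, frames=[4,3] (faults so far: 3)
  step 4: ref 4 -> HIT, frames=[4,3] (faults so far: 3)
  step 5: ref 2 -> FAULT, evict 3, frames=[4,2] (faults so far: 4)
  step 6: ref 1 -> FAULT, evict 2, frames=[4,1] (faults so far: 5)
  step 7: ref 4 -> HIT, frames=[4,1] (faults so far: 5)
  step 8: ref 4 -> HIT, frames=[4,1] (faults so far: 5)
  step 9: ref 1 -> HIT, frames=[4,1] (faults so far: 5)
  Optimal total faults: 5

Answer: 7 6 5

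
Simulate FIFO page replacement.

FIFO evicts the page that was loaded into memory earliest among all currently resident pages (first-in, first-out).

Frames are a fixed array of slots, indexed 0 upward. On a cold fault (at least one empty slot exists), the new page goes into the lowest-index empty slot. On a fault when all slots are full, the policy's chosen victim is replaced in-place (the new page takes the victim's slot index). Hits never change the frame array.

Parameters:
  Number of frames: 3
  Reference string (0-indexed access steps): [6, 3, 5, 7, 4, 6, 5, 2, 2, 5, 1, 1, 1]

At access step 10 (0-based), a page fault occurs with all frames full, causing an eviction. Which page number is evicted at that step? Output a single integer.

Answer: 6

Derivation:
Step 0: ref 6 -> FAULT, frames=[6,-,-]
Step 1: ref 3 -> FAULT, frames=[6,3,-]
Step 2: ref 5 -> FAULT, frames=[6,3,5]
Step 3: ref 7 -> FAULT, evict 6, frames=[7,3,5]
Step 4: ref 4 -> FAULT, evict 3, frames=[7,4,5]
Step 5: ref 6 -> FAULT, evict 5, frames=[7,4,6]
Step 6: ref 5 -> FAULT, evict 7, frames=[5,4,6]
Step 7: ref 2 -> FAULT, evict 4, frames=[5,2,6]
Step 8: ref 2 -> HIT, frames=[5,2,6]
Step 9: ref 5 -> HIT, frames=[5,2,6]
Step 10: ref 1 -> FAULT, evict 6, frames=[5,2,1]
At step 10: evicted page 6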